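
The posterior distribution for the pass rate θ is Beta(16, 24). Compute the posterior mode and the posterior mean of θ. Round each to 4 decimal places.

posterior mode = 0.3947, posterior mean = 0.4000

Mode = (16−1)/(16+24−2) = 15/38 = 0.3947.
Mean = 16/(16+24) = 16/40 = 0.4000.
Right-skewed posterior ⇒ mode < mean.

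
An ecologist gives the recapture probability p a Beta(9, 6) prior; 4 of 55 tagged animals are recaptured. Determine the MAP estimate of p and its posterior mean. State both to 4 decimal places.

MAP estimate = 0.1765, posterior mean = 0.1857

Posterior: Beta(9+4, 6+51) = Beta(13, 57).
Mode = (13−1)/(13+57−2) = 12/68 = 0.1765.
Mean = 13/(13+57) = 13/70 = 0.1857.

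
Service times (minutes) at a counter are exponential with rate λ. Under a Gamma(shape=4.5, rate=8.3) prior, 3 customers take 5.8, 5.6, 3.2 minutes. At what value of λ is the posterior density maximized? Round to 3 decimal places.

Σ times = 14.6. Posterior: Gamma(shape = 4.5+3 = 7.5, rate = 8.3+14.6 = 22.9).
Mode = (α−1)/β = 6.5/22.9 = 0.284.
Mean = α/β = 7.5/22.9 = 0.328.
This is the posterior mode — the MAP estimate.

0.284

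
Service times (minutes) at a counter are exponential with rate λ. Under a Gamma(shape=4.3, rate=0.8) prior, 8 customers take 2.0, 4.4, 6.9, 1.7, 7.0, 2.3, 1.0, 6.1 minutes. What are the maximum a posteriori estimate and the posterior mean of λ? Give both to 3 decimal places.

MAP: 0.351. Posterior mean: 0.382.

Σ times = 31.4. Posterior: Gamma(shape = 4.3+8 = 12.3, rate = 0.8+31.4 = 32.2).
Mode = (α−1)/β = 11.3/32.2 = 0.351.
Mean = α/β = 12.3/32.2 = 0.382.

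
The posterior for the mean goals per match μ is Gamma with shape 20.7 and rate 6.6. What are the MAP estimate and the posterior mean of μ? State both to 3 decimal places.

Mode = (α−1)/β = 19.7/6.6 = 2.985.
Mean = α/β = 20.7/6.6 = 3.136.

MAP: 2.985. Posterior mean: 3.136.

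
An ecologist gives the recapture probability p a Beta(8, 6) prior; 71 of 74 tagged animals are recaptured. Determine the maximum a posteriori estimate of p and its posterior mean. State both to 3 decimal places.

Posterior: Beta(8+71, 6+3) = Beta(79, 9).
Mode = (79−1)/(79+9−2) = 78/86 = 0.907.
Mean = 79/(79+9) = 79/88 = 0.898.
The mean is pulled below the mode by the posterior's left skew.

p_MAP = 0.907, E[p|data] = 0.898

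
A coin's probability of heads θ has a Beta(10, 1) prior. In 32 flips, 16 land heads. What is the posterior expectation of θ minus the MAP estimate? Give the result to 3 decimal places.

Posterior: Beta(10+16, 1+16) = Beta(26, 17).
Mode = (26−1)/(26+17−2) = 25/41 = 0.610.
Mean = 26/(26+17) = 26/43 = 0.605.
Difference = 0.605 − 0.610 = -0.005.

-0.005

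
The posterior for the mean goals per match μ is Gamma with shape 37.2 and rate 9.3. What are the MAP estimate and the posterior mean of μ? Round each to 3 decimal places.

MAP estimate = 3.892, posterior mean = 4.000

Mode = (α−1)/β = 36.2/9.3 = 3.892.
Mean = α/β = 37.2/9.3 = 4.000.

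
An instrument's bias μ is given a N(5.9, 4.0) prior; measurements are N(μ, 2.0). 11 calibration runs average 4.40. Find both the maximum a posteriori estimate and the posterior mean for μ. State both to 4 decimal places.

Posterior for μ is Normal. Precision-weighted mean: (1/4.0·5.9 + 11/2.0·4.40) / (1/4.0 + 11/2.0) = 4.4652.
A Normal posterior is symmetric, so mode = mean.

MAP = 4.4652; posterior mean = 4.4652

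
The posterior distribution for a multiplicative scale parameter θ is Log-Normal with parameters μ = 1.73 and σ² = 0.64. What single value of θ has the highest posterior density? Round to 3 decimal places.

2.974

Mode = exp(μ − σ²) = exp(1.09) = 2.974.
Mean = exp(μ + σ²/2) = exp(2.050) = 7.768.
This is the posterior mode — the MAP estimate.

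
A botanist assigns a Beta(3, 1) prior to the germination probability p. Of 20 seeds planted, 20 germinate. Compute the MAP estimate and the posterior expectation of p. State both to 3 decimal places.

MAP = 1.000; posterior mean = 0.958

Posterior: Beta(3+20, 1+0) = Beta(23, 1).
Since β = 1 ≤ 1 and α > 1, the Beta density is monotone increasing on [0,1]; the mode is at 1.
Mean = 23/(23+1) = 0.958.
The posterior is left-skewed, so the mode exceeds the mean.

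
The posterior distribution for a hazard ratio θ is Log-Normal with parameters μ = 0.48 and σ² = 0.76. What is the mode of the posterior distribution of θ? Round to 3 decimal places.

0.756

Mode = exp(μ − σ²) = exp(-0.28) = 0.756.
Mean = exp(μ + σ²/2) = exp(0.860) = 2.363.
This is the posterior mode — the MAP estimate.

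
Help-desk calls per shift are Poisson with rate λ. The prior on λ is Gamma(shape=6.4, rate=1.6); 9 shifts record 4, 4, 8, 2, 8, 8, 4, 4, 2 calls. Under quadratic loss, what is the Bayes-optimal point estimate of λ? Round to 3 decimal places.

Σ counts = 44. Posterior: Gamma(shape = 6.4+44 = 50.4, rate = 1.6+9 = 10.6).
Mode = (α−1)/β = 49.4/10.6 = 4.660.
Mean = α/β = 50.4/10.6 = 4.755.
Quadratic loss ⇒ the optimal estimator is the posterior mean.

4.755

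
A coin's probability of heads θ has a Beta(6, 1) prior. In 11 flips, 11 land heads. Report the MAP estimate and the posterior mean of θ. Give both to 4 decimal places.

Posterior: Beta(6+11, 1+0) = Beta(17, 1).
Since β = 1 ≤ 1 and α > 1, the Beta density is monotone increasing on [0,1]; the mode is at 1.
Mean = 17/(17+1) = 0.9444.
The mean is pulled below the mode by the posterior's left skew.

MAP: 1.0000. Posterior mean: 0.9444.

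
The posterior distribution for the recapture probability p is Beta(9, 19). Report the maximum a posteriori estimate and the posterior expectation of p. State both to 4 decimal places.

p_MAP = 0.3077, E[p|data] = 0.3214

Mode = (9−1)/(9+19−2) = 8/26 = 0.3077.
Mean = 9/(9+19) = 9/28 = 0.3214.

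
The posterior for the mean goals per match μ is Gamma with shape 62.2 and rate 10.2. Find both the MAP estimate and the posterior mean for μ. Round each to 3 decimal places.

Mode = (α−1)/β = 61.2/10.2 = 6.000.
Mean = α/β = 62.2/10.2 = 6.098.
The mean is pulled above the mode by the posterior's right skew.

MAP = 6.000; posterior mean = 6.098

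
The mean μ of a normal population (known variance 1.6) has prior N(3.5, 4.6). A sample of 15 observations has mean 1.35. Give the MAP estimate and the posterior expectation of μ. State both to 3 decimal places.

MAP: 1.399. Posterior mean: 1.399.

Posterior for μ is Normal. Precision-weighted mean: (1/4.6·3.5 + 15/1.6·1.35) / (1/4.6 + 15/1.6) = 1.399.
A Normal posterior is symmetric, so mode = mean.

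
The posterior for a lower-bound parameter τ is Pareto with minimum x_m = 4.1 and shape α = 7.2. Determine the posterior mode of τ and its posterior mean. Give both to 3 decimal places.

The Pareto density is strictly decreasing on [x_m, ∞), so the mode is x_m = 4.100.
Mean = α·x_m/(α−1) = 7.2·4.1/6.2 = 4.761.
Right-skewed posterior ⇒ mode < mean.

posterior mode = 4.100, posterior mean = 4.761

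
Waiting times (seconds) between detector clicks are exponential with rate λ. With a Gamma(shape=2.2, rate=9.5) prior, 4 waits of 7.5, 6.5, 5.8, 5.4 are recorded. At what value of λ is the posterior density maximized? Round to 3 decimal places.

Σ times = 25.2. Posterior: Gamma(shape = 2.2+4 = 6.2, rate = 9.5+25.2 = 34.7).
Mode = (α−1)/β = 5.2/34.7 = 0.150.
Mean = α/β = 6.2/34.7 = 0.179.
This is the posterior mode — the MAP estimate.

0.150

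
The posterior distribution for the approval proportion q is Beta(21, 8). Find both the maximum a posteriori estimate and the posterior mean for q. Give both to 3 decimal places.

MAP: 0.741. Posterior mean: 0.724.

Mode = (21−1)/(21+8−2) = 20/27 = 0.741.
Mean = 21/(21+8) = 21/29 = 0.724.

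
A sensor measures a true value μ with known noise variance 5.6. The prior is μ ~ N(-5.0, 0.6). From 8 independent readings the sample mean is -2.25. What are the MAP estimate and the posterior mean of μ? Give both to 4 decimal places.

Posterior for μ is Normal. Precision-weighted mean: (1/0.6·-5.0 + 8/5.6·-2.25) / (1/0.6 + 8/5.6) = -3.7308.
A Normal posterior is symmetric, so mode = mean.

MAP = -3.7308; posterior mean = -3.7308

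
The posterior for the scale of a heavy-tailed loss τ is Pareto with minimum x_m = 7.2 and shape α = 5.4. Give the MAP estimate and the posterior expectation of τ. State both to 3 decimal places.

MAP: 7.200. Posterior mean: 8.836.

The Pareto density is strictly decreasing on [x_m, ∞), so the mode is x_m = 7.200.
Mean = α·x_m/(α−1) = 5.4·7.2/4.4 = 8.836.
The posterior is right-skewed, so the mean exceeds the mode.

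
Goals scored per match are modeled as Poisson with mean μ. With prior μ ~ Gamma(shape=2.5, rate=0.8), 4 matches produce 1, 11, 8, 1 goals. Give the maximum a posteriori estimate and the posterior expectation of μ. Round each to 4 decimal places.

Σ counts = 21. Posterior: Gamma(shape = 2.5+21 = 23.5, rate = 0.8+4 = 4.8).
Mode = (α−1)/β = 22.5/4.8 = 4.6875.
Mean = α/β = 23.5/4.8 = 4.8958.
The posterior is right-skewed, so the mean exceeds the mode.

MAP = 4.6875; posterior mean = 4.8958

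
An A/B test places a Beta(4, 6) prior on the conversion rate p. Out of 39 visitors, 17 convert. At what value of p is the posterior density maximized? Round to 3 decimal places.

0.426

Posterior: Beta(4+17, 6+22) = Beta(21, 28).
Mode = (21−1)/(21+28−2) = 20/47 = 0.426.
Mean = 21/(21+28) = 21/49 = 0.429.
This is the posterior mode — the MAP estimate.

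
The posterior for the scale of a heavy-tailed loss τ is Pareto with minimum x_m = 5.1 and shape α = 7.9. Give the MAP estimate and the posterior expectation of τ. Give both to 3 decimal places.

The Pareto density is strictly decreasing on [x_m, ∞), so the mode is x_m = 5.100.
Mean = α·x_m/(α−1) = 7.9·5.1/6.9 = 5.839.
The posterior is right-skewed, so the mean exceeds the mode.

τ_MAP = 5.100, E[τ|data] = 5.839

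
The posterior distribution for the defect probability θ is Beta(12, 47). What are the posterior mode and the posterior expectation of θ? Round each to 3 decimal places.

MAP: 0.193. Posterior mean: 0.203.

Mode = (12−1)/(12+47−2) = 11/57 = 0.193.
Mean = 12/(12+47) = 12/59 = 0.203.
The mean is pulled above the mode by the posterior's right skew.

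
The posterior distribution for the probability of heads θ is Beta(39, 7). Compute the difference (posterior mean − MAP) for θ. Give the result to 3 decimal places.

-0.016

Mode = (39−1)/(39+7−2) = 38/44 = 0.864.
Mean = 39/(39+7) = 39/46 = 0.848.
Difference = 0.848 − 0.864 = -0.016.
The posterior is left-skewed, so the mode exceeds the mean.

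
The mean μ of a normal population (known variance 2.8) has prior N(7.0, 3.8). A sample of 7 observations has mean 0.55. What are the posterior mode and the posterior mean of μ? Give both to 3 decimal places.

Posterior for μ is Normal. Precision-weighted mean: (1/3.8·7.0 + 7/2.8·0.55) / (1/3.8 + 7/2.8) = 1.164.
A Normal posterior is symmetric, so mode = mean.

MAP: 1.164. Posterior mean: 1.164.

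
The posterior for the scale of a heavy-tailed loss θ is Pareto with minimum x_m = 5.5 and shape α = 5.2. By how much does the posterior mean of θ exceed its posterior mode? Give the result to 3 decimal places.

1.310

The Pareto density is strictly decreasing on [x_m, ∞), so the mode is x_m = 5.500.
Mean = α·x_m/(α−1) = 5.2·5.5/4.2 = 6.810.
Difference = 6.810 − 5.500 = 1.310.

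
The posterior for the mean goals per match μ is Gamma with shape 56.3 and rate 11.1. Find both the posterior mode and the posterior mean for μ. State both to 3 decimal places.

Mode = (α−1)/β = 55.3/11.1 = 4.982.
Mean = α/β = 56.3/11.1 = 5.072.
The mean is pulled above the mode by the posterior's right skew.

MAP = 4.982, posterior mean = 5.072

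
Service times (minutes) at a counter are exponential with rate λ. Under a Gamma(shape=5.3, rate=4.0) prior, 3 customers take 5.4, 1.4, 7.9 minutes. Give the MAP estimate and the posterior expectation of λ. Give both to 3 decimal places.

Σ times = 14.7. Posterior: Gamma(shape = 5.3+3 = 8.3, rate = 4.0+14.7 = 18.7).
Mode = (α−1)/β = 7.3/18.7 = 0.390.
Mean = α/β = 8.3/18.7 = 0.444.

MAP estimate = 0.390, posterior expectation = 0.444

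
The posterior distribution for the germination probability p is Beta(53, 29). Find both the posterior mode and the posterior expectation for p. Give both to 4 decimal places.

Mode = (53−1)/(53+29−2) = 52/80 = 0.6500.
Mean = 53/(53+29) = 53/82 = 0.6463.
Mode > mean: the posterior has a left tail.

MAP = 0.6500; posterior mean = 0.6463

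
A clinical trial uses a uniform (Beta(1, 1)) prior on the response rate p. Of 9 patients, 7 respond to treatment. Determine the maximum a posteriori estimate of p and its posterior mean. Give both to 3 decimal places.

MAP: 0.778. Posterior mean: 0.727.

Posterior: Beta(1+7, 1+2) = Beta(8, 3).
Mode = (8−1)/(8+3−2) = 7/9 = 0.778.
With a flat prior the MAP equals the MLE, 7/9.
Mean = 8/(8+3) = 8/11 = 0.727.
Mode > mean: the posterior has a left tail.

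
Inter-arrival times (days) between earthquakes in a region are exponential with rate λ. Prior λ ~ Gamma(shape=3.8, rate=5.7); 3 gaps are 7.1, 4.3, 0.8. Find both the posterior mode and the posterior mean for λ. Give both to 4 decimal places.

Σ times = 12.2. Posterior: Gamma(shape = 3.8+3 = 6.8, rate = 5.7+12.2 = 17.9).
Mode = (α−1)/β = 5.8/17.9 = 0.3240.
Mean = α/β = 6.8/17.9 = 0.3799.
Right-skewed posterior ⇒ mode < mean.

MAP: 0.3240. Posterior mean: 0.3799.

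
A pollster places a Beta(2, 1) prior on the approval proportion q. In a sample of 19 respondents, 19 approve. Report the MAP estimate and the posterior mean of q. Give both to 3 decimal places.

MAP = 1.000; posterior mean = 0.955

Posterior: Beta(2+19, 1+0) = Beta(21, 1).
Since β = 1 ≤ 1 and α > 1, the Beta density is monotone increasing on [0,1]; the mode is at 1.
Mean = 21/(21+1) = 0.955.
The mean is pulled below the mode by the posterior's left skew.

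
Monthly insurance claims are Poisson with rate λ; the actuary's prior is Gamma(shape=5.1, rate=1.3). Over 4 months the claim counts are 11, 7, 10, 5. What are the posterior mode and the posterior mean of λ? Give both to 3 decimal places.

λ_MAP = 7.000, E[λ|data] = 7.189

Σ counts = 33. Posterior: Gamma(shape = 5.1+33 = 38.1, rate = 1.3+4 = 5.3).
Mode = (α−1)/β = 37.1/5.3 = 7.000.
Mean = α/β = 38.1/5.3 = 7.189.
Mean > mode: the posterior has a right tail.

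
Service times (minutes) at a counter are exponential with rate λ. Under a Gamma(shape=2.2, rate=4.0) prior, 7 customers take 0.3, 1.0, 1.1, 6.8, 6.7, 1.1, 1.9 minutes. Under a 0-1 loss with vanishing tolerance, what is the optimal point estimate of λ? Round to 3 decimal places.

Σ times = 18.9. Posterior: Gamma(shape = 2.2+7 = 9.2, rate = 4.0+18.9 = 22.9).
Mode = (α−1)/β = 8.2/22.9 = 0.358.
Mean = α/β = 9.2/22.9 = 0.402.
This is the posterior mode — the MAP estimate.

0.358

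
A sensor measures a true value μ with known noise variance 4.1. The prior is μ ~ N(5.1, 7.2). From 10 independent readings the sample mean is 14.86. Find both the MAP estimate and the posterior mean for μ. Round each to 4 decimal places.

Posterior for μ is Normal. Precision-weighted mean: (1/7.2·5.1 + 10/4.1·14.86) / (1/7.2 + 10/4.1) = 14.3342.
A Normal posterior is symmetric, so mode = mean.

MAP estimate = 14.3342, posterior mean = 14.3342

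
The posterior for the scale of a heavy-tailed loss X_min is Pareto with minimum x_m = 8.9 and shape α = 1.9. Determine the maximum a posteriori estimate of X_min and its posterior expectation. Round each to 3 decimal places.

MAP: 8.900. Posterior mean: 18.789.

The Pareto density is strictly decreasing on [x_m, ∞), so the mode is x_m = 8.900.
Mean = α·x_m/(α−1) = 1.9·8.9/0.9 = 18.789.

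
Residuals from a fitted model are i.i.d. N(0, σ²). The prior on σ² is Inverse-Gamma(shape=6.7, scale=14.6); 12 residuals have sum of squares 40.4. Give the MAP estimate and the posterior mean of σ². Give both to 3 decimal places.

Posterior: Inverse-Gamma(shape = 6.7+12/2 = 12.7, scale = 14.6+40.4/2 = 34.8).
Mode = β/(α+1) = 34.8/13.7 = 2.540.
Mean = β/(α−1) = 34.8/11.7 = 2.974.

MAP = 2.540, posterior mean = 2.974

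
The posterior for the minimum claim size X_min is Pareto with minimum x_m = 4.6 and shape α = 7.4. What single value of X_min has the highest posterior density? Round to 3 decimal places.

The Pareto density is strictly decreasing on [x_m, ∞), so the mode is x_m = 4.600.
Mean = α·x_m/(α−1) = 7.4·4.6/6.4 = 5.319.
This is the posterior mode — the MAP estimate.

4.600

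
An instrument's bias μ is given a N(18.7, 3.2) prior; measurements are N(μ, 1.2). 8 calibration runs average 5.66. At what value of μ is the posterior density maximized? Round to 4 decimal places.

6.2439

Posterior for μ is Normal. Precision-weighted mean: (1/3.2·18.7 + 8/1.2·5.66) / (1/3.2 + 8/1.2) = 6.2439.
A Normal posterior is symmetric, so mode = mean.
This is the posterior mode — the MAP estimate.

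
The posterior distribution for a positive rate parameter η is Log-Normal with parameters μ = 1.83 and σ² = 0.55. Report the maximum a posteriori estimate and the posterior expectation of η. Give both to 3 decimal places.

Mode = exp(μ − σ²) = exp(1.28) = 3.597.
Mean = exp(μ + σ²/2) = exp(2.105) = 8.207.

MAP = 3.597, posterior mean = 8.207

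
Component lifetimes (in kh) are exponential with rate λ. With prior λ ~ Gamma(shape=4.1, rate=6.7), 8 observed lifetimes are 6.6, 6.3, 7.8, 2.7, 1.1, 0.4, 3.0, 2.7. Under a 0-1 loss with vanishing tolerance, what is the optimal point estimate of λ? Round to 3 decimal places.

0.298

Σ times = 30.6. Posterior: Gamma(shape = 4.1+8 = 12.1, rate = 6.7+30.6 = 37.3).
Mode = (α−1)/β = 11.1/37.3 = 0.298.
Mean = α/β = 12.1/37.3 = 0.324.
This is the posterior mode — the MAP estimate.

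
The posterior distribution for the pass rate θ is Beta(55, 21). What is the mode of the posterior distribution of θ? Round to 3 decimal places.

Mode = (55−1)/(55+21−2) = 54/74 = 0.730.
Mean = 55/(55+21) = 55/76 = 0.724.
This is the posterior mode — the MAP estimate.

0.730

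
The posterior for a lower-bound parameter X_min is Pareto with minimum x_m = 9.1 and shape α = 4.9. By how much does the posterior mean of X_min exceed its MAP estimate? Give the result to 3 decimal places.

The Pareto density is strictly decreasing on [x_m, ∞), so the mode is x_m = 9.100.
Mean = α·x_m/(α−1) = 4.9·9.1/3.9 = 11.433.
Difference = 11.433 − 9.100 = 2.333.

2.333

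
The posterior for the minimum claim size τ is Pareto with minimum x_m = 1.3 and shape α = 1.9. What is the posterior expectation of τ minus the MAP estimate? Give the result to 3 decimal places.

1.444

The Pareto density is strictly decreasing on [x_m, ∞), so the mode is x_m = 1.300.
Mean = α·x_m/(α−1) = 1.9·1.3/0.9 = 2.744.
Difference = 2.744 − 1.300 = 1.444.
The mean is pulled above the mode by the posterior's right skew.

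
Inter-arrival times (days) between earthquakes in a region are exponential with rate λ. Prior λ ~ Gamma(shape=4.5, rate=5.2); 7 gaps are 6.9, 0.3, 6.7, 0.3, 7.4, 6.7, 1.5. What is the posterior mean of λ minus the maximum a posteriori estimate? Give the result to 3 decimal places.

0.029

Σ times = 29.8. Posterior: Gamma(shape = 4.5+7 = 11.5, rate = 5.2+29.8 = 35.0).
Mode = (α−1)/β = 10.5/35.0 = 0.300.
Mean = α/β = 11.5/35.0 = 0.329.
Difference = 0.329 − 0.300 = 0.029.
Right-skewed posterior ⇒ mode < mean.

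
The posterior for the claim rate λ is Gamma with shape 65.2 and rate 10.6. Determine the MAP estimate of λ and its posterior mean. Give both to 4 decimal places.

MAP = 6.0566; posterior mean = 6.1509

Mode = (α−1)/β = 64.2/10.6 = 6.0566.
Mean = α/β = 65.2/10.6 = 6.1509.
Right-skewed posterior ⇒ mode < mean.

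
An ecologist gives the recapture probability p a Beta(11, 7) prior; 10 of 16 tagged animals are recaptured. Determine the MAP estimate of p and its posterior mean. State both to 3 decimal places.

Posterior: Beta(11+10, 7+6) = Beta(21, 13).
Mode = (21−1)/(21+13−2) = 20/32 = 0.625.
Mean = 21/(21+13) = 21/34 = 0.618.
Left-skewed posterior ⇒ mean < mode.

MAP = 0.625; posterior mean = 0.618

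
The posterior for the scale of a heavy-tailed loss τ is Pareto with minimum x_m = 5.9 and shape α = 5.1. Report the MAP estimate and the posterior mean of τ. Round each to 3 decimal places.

MAP: 5.900. Posterior mean: 7.339.

The Pareto density is strictly decreasing on [x_m, ∞), so the mode is x_m = 5.900.
Mean = α·x_m/(α−1) = 5.1·5.9/4.1 = 7.339.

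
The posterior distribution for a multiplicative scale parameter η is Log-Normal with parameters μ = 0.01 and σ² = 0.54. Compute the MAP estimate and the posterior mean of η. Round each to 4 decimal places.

MAP: 0.5886. Posterior mean: 1.3231.

Mode = exp(μ − σ²) = exp(-0.53) = 0.5886.
Mean = exp(μ + σ²/2) = exp(0.280) = 1.3231.
Mean > mode: the posterior has a right tail.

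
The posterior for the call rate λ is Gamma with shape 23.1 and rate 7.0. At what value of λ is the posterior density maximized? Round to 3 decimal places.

Mode = (α−1)/β = 22.1/7.0 = 3.157.
Mean = α/β = 23.1/7.0 = 3.300.
This is the posterior mode — the MAP estimate.

3.157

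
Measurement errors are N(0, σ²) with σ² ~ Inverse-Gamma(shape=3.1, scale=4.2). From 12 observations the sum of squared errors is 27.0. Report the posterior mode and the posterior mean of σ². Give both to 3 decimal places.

Posterior: Inverse-Gamma(shape = 3.1+12/2 = 9.1, scale = 4.2+27.0/2 = 17.7).
Mode = β/(α+1) = 17.7/10.1 = 1.752.
Mean = β/(α−1) = 17.7/8.1 = 2.185.
The posterior is right-skewed, so the mean exceeds the mode.

MAP = 1.752, posterior mean = 2.185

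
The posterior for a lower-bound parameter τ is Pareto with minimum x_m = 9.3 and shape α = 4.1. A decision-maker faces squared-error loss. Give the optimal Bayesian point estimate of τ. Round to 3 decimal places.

12.300

The Pareto density is strictly decreasing on [x_m, ∞), so the mode is x_m = 9.300.
Mean = α·x_m/(α−1) = 4.1·9.3/3.1 = 12.300.
Squared-error loss ⇒ the optimal estimator is the posterior mean.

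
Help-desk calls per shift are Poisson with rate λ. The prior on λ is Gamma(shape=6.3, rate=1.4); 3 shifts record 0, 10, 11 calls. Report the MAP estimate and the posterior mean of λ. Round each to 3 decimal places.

Σ counts = 21. Posterior: Gamma(shape = 6.3+21 = 27.3, rate = 1.4+3 = 4.4).
Mode = (α−1)/β = 26.3/4.4 = 5.977.
Mean = α/β = 27.3/4.4 = 6.205.

MAP: 5.977. Posterior mean: 6.205.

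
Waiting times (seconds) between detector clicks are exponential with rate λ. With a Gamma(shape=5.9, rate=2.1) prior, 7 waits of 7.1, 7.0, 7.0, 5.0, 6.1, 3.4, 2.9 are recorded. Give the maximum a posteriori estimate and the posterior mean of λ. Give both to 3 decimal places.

Σ times = 38.5. Posterior: Gamma(shape = 5.9+7 = 12.9, rate = 2.1+38.5 = 40.6).
Mode = (α−1)/β = 11.9/40.6 = 0.293.
Mean = α/β = 12.9/40.6 = 0.318.
The mean is pulled above the mode by the posterior's right skew.

maximum a posteriori estimate = 0.293, posterior mean = 0.318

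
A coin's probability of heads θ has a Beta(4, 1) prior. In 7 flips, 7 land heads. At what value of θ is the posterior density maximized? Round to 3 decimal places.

Posterior: Beta(4+7, 1+0) = Beta(11, 1).
Since β = 1 ≤ 1 and α > 1, the Beta density is monotone increasing on [0,1]; the mode is at 1.
Mean = 11/(11+1) = 0.917.
This is the posterior mode — the MAP estimate.

1.000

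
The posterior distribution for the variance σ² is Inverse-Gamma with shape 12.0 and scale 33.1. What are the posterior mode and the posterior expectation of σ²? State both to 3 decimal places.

MAP = 2.546, posterior mean = 3.009

Mode = β/(α+1) = 33.1/13.0 = 2.546.
Mean = β/(α−1) = 33.1/11.0 = 3.009.
Mean > mode: the posterior has a right tail.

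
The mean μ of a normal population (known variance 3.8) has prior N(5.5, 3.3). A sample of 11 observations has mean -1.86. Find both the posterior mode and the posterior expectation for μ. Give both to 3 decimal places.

MAP: -1.163. Posterior mean: -1.163.

Posterior for μ is Normal. Precision-weighted mean: (1/3.3·5.5 + 11/3.8·-1.86) / (1/3.3 + 11/3.8) = -1.163.
A Normal posterior is symmetric, so mode = mean.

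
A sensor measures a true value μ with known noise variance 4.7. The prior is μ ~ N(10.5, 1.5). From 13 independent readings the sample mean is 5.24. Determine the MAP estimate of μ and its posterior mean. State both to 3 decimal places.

Posterior for μ is Normal. Precision-weighted mean: (1/1.5·10.5 + 13/4.7·5.24) / (1/1.5 + 13/4.7) = 6.262.
A Normal posterior is symmetric, so mode = mean.

MAP estimate = 6.262, posterior mean = 6.262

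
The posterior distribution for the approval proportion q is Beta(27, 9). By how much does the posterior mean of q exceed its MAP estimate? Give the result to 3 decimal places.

Mode = (27−1)/(27+9−2) = 26/34 = 0.765.
Mean = 27/(27+9) = 27/36 = 0.750.
Difference = 0.750 − 0.765 = -0.015.

-0.015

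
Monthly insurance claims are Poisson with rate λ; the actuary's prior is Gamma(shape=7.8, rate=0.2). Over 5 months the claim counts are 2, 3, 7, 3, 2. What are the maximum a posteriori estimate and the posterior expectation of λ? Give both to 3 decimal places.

MAP = 4.577; posterior mean = 4.769

Σ counts = 17. Posterior: Gamma(shape = 7.8+17 = 24.8, rate = 0.2+5 = 5.2).
Mode = (α−1)/β = 23.8/5.2 = 4.577.
Mean = α/β = 24.8/5.2 = 4.769.
Right-skewed posterior ⇒ mode < mean.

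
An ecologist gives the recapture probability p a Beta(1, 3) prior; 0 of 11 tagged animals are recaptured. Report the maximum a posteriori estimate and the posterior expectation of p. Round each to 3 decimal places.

Posterior: Beta(1+0, 3+11) = Beta(1, 14).
Since α = 1 ≤ 1 and β > 1, the Beta density is monotone decreasing on [0,1]; the mode is at 0.
Mean = 1/(1+14) = 0.067.
The posterior is right-skewed, so the mean exceeds the mode.

MAP: 0.000. Posterior mean: 0.067.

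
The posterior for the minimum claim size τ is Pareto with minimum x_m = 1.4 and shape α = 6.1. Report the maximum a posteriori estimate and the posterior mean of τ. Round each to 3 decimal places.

MAP = 1.400, posterior mean = 1.675

The Pareto density is strictly decreasing on [x_m, ∞), so the mode is x_m = 1.400.
Mean = α·x_m/(α−1) = 6.1·1.4/5.1 = 1.675.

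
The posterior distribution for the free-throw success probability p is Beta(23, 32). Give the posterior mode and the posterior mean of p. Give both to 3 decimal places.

p_MAP = 0.415, E[p|data] = 0.418

Mode = (23−1)/(23+32−2) = 22/53 = 0.415.
Mean = 23/(23+32) = 23/55 = 0.418.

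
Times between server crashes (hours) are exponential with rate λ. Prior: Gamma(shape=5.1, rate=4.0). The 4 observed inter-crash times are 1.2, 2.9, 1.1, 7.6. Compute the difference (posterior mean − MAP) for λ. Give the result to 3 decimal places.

0.060

Σ times = 12.8. Posterior: Gamma(shape = 5.1+4 = 9.1, rate = 4.0+12.8 = 16.8).
Mode = (α−1)/β = 8.1/16.8 = 0.482.
Mean = α/β = 9.1/16.8 = 0.542.
Difference = 0.542 − 0.482 = 0.060.
Right-skewed posterior ⇒ mode < mean.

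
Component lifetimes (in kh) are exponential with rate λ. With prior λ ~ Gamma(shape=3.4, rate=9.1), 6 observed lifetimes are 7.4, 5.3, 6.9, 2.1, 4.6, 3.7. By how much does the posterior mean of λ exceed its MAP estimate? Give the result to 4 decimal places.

Σ times = 30.0. Posterior: Gamma(shape = 3.4+6 = 9.4, rate = 9.1+30.0 = 39.1).
Mode = (α−1)/β = 8.4/39.1 = 0.2148.
Mean = α/β = 9.4/39.1 = 0.2404.
Difference = 0.2404 − 0.2148 = 0.0256.
Mean > mode: the posterior has a right tail.

0.0256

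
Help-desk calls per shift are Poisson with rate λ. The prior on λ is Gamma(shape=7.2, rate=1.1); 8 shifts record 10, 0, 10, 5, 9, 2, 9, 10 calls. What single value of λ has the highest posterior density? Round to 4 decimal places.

6.7253

Σ counts = 55. Posterior: Gamma(shape = 7.2+55 = 62.2, rate = 1.1+8 = 9.1).
Mode = (α−1)/β = 61.2/9.1 = 6.7253.
Mean = α/β = 62.2/9.1 = 6.8352.
This is the posterior mode — the MAP estimate.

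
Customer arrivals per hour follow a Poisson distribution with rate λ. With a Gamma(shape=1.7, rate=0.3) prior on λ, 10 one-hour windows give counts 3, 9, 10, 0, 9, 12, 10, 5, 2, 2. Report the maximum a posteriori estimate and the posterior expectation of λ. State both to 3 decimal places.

Σ counts = 62. Posterior: Gamma(shape = 1.7+62 = 63.7, rate = 0.3+10 = 10.3).
Mode = (α−1)/β = 62.7/10.3 = 6.087.
Mean = α/β = 63.7/10.3 = 6.184.

MAP: 6.087. Posterior mean: 6.184.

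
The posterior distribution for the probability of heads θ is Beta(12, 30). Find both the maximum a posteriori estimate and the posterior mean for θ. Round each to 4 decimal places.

Mode = (12−1)/(12+30−2) = 11/40 = 0.2750.
Mean = 12/(12+30) = 12/42 = 0.2857.

MAP = 0.2750; posterior mean = 0.2857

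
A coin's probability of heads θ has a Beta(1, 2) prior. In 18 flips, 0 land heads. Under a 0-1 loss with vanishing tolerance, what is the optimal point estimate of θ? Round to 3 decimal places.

Posterior: Beta(1+0, 2+18) = Beta(1, 20).
Since α = 1 ≤ 1 and β > 1, the Beta density is monotone decreasing on [0,1]; the mode is at 0.
Mean = 1/(1+20) = 0.048.
This is the posterior mode — the MAP estimate.

0.000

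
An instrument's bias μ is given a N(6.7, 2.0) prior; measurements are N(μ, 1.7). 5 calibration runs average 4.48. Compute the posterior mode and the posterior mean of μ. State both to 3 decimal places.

Posterior for μ is Normal. Precision-weighted mean: (1/2.0·6.7 + 5/1.7·4.48) / (1/2.0 + 5/1.7) = 4.803.
A Normal posterior is symmetric, so mode = mean.

MAP: 4.803. Posterior mean: 4.803.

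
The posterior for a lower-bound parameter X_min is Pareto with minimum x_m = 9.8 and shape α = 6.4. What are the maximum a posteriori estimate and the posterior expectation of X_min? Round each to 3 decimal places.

The Pareto density is strictly decreasing on [x_m, ∞), so the mode is x_m = 9.800.
Mean = α·x_m/(α−1) = 6.4·9.8/5.4 = 11.615.
Mean > mode: the posterior has a right tail.

maximum a posteriori estimate = 9.800, posterior expectation = 11.615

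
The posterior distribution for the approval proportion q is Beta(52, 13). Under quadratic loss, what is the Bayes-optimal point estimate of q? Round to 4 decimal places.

Mode = (52−1)/(52+13−2) = 51/63 = 0.8095.
Mean = 52/(52+13) = 52/65 = 0.8000.
Quadratic loss ⇒ the optimal estimator is the posterior mean.

0.8000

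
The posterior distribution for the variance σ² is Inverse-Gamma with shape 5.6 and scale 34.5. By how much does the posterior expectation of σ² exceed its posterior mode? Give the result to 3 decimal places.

2.273

Mode = β/(α+1) = 34.5/6.6 = 5.227.
Mean = β/(α−1) = 34.5/4.6 = 7.500.
Difference = 7.500 − 5.227 = 2.273.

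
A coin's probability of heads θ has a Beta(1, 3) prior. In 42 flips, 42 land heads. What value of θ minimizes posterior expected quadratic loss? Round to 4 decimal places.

Posterior: Beta(1+42, 3+0) = Beta(43, 3).
Mode = (43−1)/(43+3−2) = 42/44 = 0.9545.
Mean = 43/(43+3) = 43/46 = 0.9348.
Quadratic loss ⇒ the optimal estimator is the posterior mean.

0.9348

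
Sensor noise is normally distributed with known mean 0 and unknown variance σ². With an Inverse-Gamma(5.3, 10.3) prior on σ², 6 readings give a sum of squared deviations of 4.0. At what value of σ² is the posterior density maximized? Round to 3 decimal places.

Posterior: Inverse-Gamma(shape = 5.3+6/2 = 8.3, scale = 10.3+4.0/2 = 12.3).
Mode = β/(α+1) = 12.3/9.3 = 1.323.
Mean = β/(α−1) = 12.3/7.3 = 1.685.
This is the posterior mode — the MAP estimate.

1.323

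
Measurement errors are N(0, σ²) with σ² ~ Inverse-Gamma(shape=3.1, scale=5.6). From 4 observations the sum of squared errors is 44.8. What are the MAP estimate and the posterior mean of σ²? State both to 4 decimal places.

MAP: 4.5902. Posterior mean: 6.8293.

Posterior: Inverse-Gamma(shape = 3.1+4/2 = 5.1, scale = 5.6+44.8/2 = 28.0).
Mode = β/(α+1) = 28.0/6.1 = 4.5902.
Mean = β/(α−1) = 28.0/4.1 = 6.8293.
Mean > mode: the posterior has a right tail.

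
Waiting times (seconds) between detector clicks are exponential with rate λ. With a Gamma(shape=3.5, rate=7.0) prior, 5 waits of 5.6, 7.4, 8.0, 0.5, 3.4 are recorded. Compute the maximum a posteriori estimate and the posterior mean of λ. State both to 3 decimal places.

λ_MAP = 0.235, E[λ|data] = 0.266

Σ times = 24.9. Posterior: Gamma(shape = 3.5+5 = 8.5, rate = 7.0+24.9 = 31.9).
Mode = (α−1)/β = 7.5/31.9 = 0.235.
Mean = α/β = 8.5/31.9 = 0.266.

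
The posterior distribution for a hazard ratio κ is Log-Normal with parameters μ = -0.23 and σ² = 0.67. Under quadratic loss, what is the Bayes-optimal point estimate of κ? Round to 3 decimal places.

1.111

Mode = exp(μ − σ²) = exp(-0.90) = 0.407.
Mean = exp(μ + σ²/2) = exp(0.105) = 1.111.
Quadratic loss ⇒ the optimal estimator is the posterior mean.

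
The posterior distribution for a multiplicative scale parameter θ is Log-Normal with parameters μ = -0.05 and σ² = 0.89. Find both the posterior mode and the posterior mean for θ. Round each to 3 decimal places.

Mode = exp(μ − σ²) = exp(-0.94) = 0.391.
Mean = exp(μ + σ²/2) = exp(0.395) = 1.484.

θ_MAP = 0.391, E[θ|data] = 1.484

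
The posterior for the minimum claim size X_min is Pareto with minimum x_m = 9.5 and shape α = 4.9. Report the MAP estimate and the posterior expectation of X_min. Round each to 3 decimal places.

MAP estimate = 9.500, posterior expectation = 11.936

The Pareto density is strictly decreasing on [x_m, ∞), so the mode is x_m = 9.500.
Mean = α·x_m/(α−1) = 4.9·9.5/3.9 = 11.936.
Right-skewed posterior ⇒ mode < mean.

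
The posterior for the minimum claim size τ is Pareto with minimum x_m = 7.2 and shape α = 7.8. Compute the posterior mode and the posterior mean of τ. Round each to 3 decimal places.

τ_MAP = 7.200, E[τ|data] = 8.259

The Pareto density is strictly decreasing on [x_m, ∞), so the mode is x_m = 7.200.
Mean = α·x_m/(α−1) = 7.8·7.2/6.8 = 8.259.
The mean is pulled above the mode by the posterior's right skew.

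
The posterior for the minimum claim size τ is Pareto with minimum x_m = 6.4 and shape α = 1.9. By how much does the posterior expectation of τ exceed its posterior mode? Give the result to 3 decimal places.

The Pareto density is strictly decreasing on [x_m, ∞), so the mode is x_m = 6.400.
Mean = α·x_m/(α−1) = 1.9·6.4/0.9 = 13.511.
Difference = 13.511 − 6.400 = 7.111.
The posterior is right-skewed, so the mean exceeds the mode.

7.111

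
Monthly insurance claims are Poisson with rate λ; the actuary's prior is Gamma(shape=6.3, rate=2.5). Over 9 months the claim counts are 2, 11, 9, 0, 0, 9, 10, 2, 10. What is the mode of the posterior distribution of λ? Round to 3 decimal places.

Σ counts = 53. Posterior: Gamma(shape = 6.3+53 = 59.3, rate = 2.5+9 = 11.5).
Mode = (α−1)/β = 58.3/11.5 = 5.070.
Mean = α/β = 59.3/11.5 = 5.157.
This is the posterior mode — the MAP estimate.

5.070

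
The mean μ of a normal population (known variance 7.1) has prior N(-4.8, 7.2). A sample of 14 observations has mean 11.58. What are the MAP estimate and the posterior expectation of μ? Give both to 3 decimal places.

MAP estimate = 10.502, posterior expectation = 10.502

Posterior for μ is Normal. Precision-weighted mean: (1/7.2·-4.8 + 14/7.1·11.58) / (1/7.2 + 14/7.1) = 10.502.
A Normal posterior is symmetric, so mode = mean.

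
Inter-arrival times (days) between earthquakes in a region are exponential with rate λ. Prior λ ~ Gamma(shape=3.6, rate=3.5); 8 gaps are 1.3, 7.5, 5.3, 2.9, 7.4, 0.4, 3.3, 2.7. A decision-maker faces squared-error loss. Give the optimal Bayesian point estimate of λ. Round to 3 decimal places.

Σ times = 30.8. Posterior: Gamma(shape = 3.6+8 = 11.6, rate = 3.5+30.8 = 34.3).
Mode = (α−1)/β = 10.6/34.3 = 0.309.
Mean = α/β = 11.6/34.3 = 0.338.
Squared-error loss ⇒ the optimal estimator is the posterior mean.

0.338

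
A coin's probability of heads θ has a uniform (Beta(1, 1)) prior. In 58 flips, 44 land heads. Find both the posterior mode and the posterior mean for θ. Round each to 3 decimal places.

posterior mode = 0.759, posterior mean = 0.750

Posterior: Beta(1+44, 1+14) = Beta(45, 15).
Mode = (45−1)/(45+15−2) = 44/58 = 0.759.
Mean = 45/(45+15) = 45/60 = 0.750.
Mode > mean: the posterior has a left tail.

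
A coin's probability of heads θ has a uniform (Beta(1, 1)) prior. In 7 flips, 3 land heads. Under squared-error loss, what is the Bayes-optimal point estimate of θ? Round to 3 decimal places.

0.444

Posterior: Beta(1+3, 1+4) = Beta(4, 5).
Mode = (4−1)/(4+5−2) = 3/7 = 0.429.
With a flat prior the MAP equals the MLE, 3/7.
Mean = 4/(4+5) = 4/9 = 0.444.
Squared-error loss ⇒ the optimal estimator is the posterior mean.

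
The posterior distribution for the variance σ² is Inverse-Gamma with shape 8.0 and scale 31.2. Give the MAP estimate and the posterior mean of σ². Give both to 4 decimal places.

Mode = β/(α+1) = 31.2/9.0 = 3.4667.
Mean = β/(α−1) = 31.2/7.0 = 4.4571.

MAP: 3.4667. Posterior mean: 4.4571.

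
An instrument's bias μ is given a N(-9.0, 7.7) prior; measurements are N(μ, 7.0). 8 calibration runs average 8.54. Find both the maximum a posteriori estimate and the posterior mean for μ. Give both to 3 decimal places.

MAP = 6.750; posterior mean = 6.750

Posterior for μ is Normal. Precision-weighted mean: (1/7.7·-9.0 + 8/7.0·8.54) / (1/7.7 + 8/7.0) = 6.750.
A Normal posterior is symmetric, so mode = mean.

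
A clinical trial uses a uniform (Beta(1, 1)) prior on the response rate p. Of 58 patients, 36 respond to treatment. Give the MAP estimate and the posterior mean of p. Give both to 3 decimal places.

MAP estimate = 0.621, posterior mean = 0.617

Posterior: Beta(1+36, 1+22) = Beta(37, 23).
Mode = (37−1)/(37+23−2) = 36/58 = 0.621.
With a flat prior the MAP equals the MLE, 36/58.
Mean = 37/(37+23) = 37/60 = 0.617.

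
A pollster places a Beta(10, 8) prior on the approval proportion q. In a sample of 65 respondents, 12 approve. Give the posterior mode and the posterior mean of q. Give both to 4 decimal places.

Posterior: Beta(10+12, 8+53) = Beta(22, 61).
Mode = (22−1)/(22+61−2) = 21/81 = 0.2593.
Mean = 22/(22+61) = 22/83 = 0.2651.

posterior mode = 0.2593, posterior mean = 0.2651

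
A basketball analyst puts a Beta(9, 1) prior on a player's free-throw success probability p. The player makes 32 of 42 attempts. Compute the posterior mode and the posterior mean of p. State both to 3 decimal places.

MAP = 0.800, posterior mean = 0.788

Posterior: Beta(9+32, 1+10) = Beta(41, 11).
Mode = (41−1)/(41+11−2) = 40/50 = 0.800.
Mean = 41/(41+11) = 41/52 = 0.788.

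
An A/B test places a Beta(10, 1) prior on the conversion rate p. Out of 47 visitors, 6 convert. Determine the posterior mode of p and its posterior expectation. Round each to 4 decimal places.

MAP = 0.2679; posterior mean = 0.2759

Posterior: Beta(10+6, 1+41) = Beta(16, 42).
Mode = (16−1)/(16+42−2) = 15/56 = 0.2679.
Mean = 16/(16+42) = 16/58 = 0.2759.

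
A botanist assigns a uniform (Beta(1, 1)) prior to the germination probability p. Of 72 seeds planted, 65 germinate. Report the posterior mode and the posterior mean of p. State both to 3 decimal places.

Posterior: Beta(1+65, 1+7) = Beta(66, 8).
Mode = (66−1)/(66+8−2) = 65/72 = 0.903.
With a flat prior the MAP equals the MLE, 65/72.
Mean = 66/(66+8) = 66/74 = 0.892.
The mean is pulled below the mode by the posterior's left skew.

MAP: 0.903. Posterior mean: 0.892.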